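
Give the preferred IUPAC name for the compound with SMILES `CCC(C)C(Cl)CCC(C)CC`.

4-chloro-3,7-dimethylnonane

The parent chain contains 9 carbons (nonane).
The numbering direction is chosen so that the substituent locant set {3,4,7} is lower than {3,6,7} at the first point of difference.
This places a chloro group at C-4; methyl groups at C-3 and C-7.
Prefixes are listed alphabetically: chloro, methyl.
Assembling the pieces gives 4-chloro-3,7-dimethylnonane.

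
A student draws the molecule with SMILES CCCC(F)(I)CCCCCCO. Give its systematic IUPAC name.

7-fluoro-7-iododecan-1-ol

Counting along the main chain through the –OH group gives 10 carbons: the parent is decane.
An alcohol (–OH) is the principal characteristic group, giving the suffix -ol.
The numbering direction is chosen so that numbering from this end puts the hydroxyl group at C-1 rather than C-10.
With this numbering: the hydroxyl at C-1; a fluoro group at C-7; an iodo group at C-7.
Substituent prefixes are cited in alphabetical order (multiplying prefixes like di-/tri- are ignored for ordering).
The name is 7-fluoro-7-iododecan-1-ol.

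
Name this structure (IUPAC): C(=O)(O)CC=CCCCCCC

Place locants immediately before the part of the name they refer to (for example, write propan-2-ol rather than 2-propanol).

Counting along the main chain through the –COOH group and the multiple bond gives 10 carbons: the parent is decane.
The principal characteristic group is a carboxylic acid (terminal –COOH), named with the suffix -oic acid.
There is one C=C double bond, indicated by the ending -ene.
Choose the numbering such that the carboxylic acid carbon is C-1 by definition.
This places the double bond between C-3 and C-4.
Assembling the pieces gives dec-3-enoic acid.

dec-3-enoic acid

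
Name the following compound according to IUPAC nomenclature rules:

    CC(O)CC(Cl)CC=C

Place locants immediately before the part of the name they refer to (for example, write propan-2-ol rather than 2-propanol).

4-chlorohept-6-en-2-ol

The longest chain bearing the –OH group and the multiple bond is 7 carbons long (heptane).
The principal characteristic group is an alcohol (–OH), named with the suffix -ol.
The chain contains a C=C double bond, so the unsaturation ending is -ene.
Choose the numbering such that numbering from this end puts the hydroxyl group at C-2 rather than C-6.
This places the hydroxyl at C-2; the double bond between C-6 and C-7; a chloro group at C-4.
Assembling the pieces gives 4-chlorohept-6-en-2-ol.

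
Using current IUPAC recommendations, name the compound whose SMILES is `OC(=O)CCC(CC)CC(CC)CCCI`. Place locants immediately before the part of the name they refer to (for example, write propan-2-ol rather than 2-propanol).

4,6-diethyl-9-iodononanoic acid

The longest chain bearing the –COOH group is 9 carbons long (nonane).
The principal characteristic group is a carboxylic acid (terminal –COOH), named with the suffix -oic acid.
Choose the numbering such that the carboxylic acid carbon is C-1 by definition.
That gives ethyl groups at C-4 and C-6; an iodo group at C-9.
Substituent prefixes are cited in alphabetical order (multiplying prefixes like di-/tri- are ignored for ordering).
The name is 4,6-diethyl-9-iodononanoic acid.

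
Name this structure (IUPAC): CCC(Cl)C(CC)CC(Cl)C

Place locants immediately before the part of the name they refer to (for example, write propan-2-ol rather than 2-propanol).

The parent chain contains 7 carbons (heptane).
Choose the numbering such that the substituent locant set {2,4,5} is lower than {3,4,6} at the first point of difference.
That gives chloro groups at C-2 and C-5; an ethyl group at C-4.
The substituents are ordered alphabetically, ignoring any di-/tri- multipliers.
The name is 2,5-dichloro-4-ethylheptane.

2,5-dichloro-4-ethylheptane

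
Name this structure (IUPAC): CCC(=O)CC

The longest chain bearing the carbonyl is 5 carbons long (pentane).
The highest-priority functional group is a ketone (C=O on an internal carbon), so the name ends in -one.
Both numbering directions give the same locant set; either may be used.
That gives the carbonyl at C-3.
Assembling the pieces gives pentan-3-one.

pentan-3-one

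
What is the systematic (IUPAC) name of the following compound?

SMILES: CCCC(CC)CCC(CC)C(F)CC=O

The longest carbon chain that includes the –CHO group has 10 carbons, so the parent hydride is decane.
The highest-priority functional group is an aldehyde (terminal –CHO), so the name ends in -al.
The numbering direction is chosen so that the aldehyde carbon is C-1 by definition.
This places ethyl groups at C-4 and C-7; a fluoro group at C-3.
Substituent prefixes are cited in alphabetical order (multiplying prefixes like di-/tri- are ignored for ordering).
Putting it together: 4,7-diethyl-3-fluorodecanal.

4,7-diethyl-3-fluorodecanal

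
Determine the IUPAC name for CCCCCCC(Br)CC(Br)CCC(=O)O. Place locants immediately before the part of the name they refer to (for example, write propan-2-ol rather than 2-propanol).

Counting along the main chain through the –COOH group gives 12 carbons: the parent is dodecane.
The highest-priority functional group is a carboxylic acid (terminal –COOH), so the name ends in -oic acid.
Number the chain so that the carboxylic acid carbon is C-1 by definition.
With this numbering: bromo groups at C-4 and C-6.
Putting it together: 4,6-dibromododecanoic acid.

4,6-dibromododecanoic acid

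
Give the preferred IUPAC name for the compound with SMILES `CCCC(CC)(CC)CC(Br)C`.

The longest continuous carbon chain has 7 atoms, so the parent hydride is heptane.
Choose the numbering such that the substituent locant set {2,4,4} is lower than {4,4,6} at the first point of difference.
With this numbering: a bromo group at C-2; two ethyl groups at C-4.
Prefixes are listed alphabetically: bromo, ethyl.
Assembling the pieces gives 2-bromo-4,4-diethylheptane.

2-bromo-4,4-diethylheptane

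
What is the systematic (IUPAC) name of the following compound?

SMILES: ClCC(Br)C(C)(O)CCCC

2-bromo-1-chloro-3-methylheptan-3-ol

Counting along the main chain through the –OH group gives 7 carbons: the parent is heptane.
An alcohol (–OH) is the principal characteristic group, giving the suffix -ol.
Number the chain so that numbering from this end puts the hydroxyl group at C-3 rather than C-5.
This places the hydroxyl at C-3; a bromo group at C-2; a chloro group at C-1; a methyl group at C-3.
Substituent prefixes are cited in alphabetical order (multiplying prefixes like di-/tri- are ignored for ordering).
Putting it together: 2-bromo-1-chloro-3-methylheptan-3-ol.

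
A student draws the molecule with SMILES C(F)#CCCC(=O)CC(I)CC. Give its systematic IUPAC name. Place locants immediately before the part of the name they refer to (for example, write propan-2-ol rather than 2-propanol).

1-fluoro-7-iodonon-1-yn-5-one

Counting along the main chain through the carbonyl and the multiple bond gives 9 carbons: the parent is nonane.
A ketone (C=O on an internal carbon) is the principal characteristic group, giving the suffix -one.
A C≡C triple bond in the chain gives the infix -yne-.
The numbering direction is chosen so that numbering from this end puts the triple bond at C-1 rather than C-8.
That gives the carbonyl at C-5; the triple bond between C-1 and C-2; a fluoro group at C-1; an iodo group at C-7.
Substituent prefixes are cited in alphabetical order (multiplying prefixes like di-/tri- are ignored for ordering).
The name is 1-fluoro-7-iodonon-1-yn-5-one.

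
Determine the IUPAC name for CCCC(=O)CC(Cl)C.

2-chloroheptan-4-one

The longest carbon chain that includes the carbonyl has 7 carbons, so the parent hydride is heptane.
A ketone (C=O on an internal carbon) is the principal characteristic group, giving the suffix -one.
Choose the numbering such that the substituent locant set {2} is lower than {6} at the first point of difference.
That gives the carbonyl at C-4; a chloro group at C-2.
Assembling the pieces gives 2-chloroheptan-4-one.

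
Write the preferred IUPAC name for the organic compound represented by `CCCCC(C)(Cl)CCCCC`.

5-chloro-5-methyldecane

The longest continuous carbon chain has 10 atoms, so the parent hydride is decane.
Number the chain so that the substituent locant set {5,5} is lower than {6,6} at the first point of difference.
This places a chloro group at C-5; a methyl group at C-5.
The substituents are ordered alphabetically, ignoring any di-/tri- multipliers.
Assembling the pieces gives 5-chloro-5-methyldecane.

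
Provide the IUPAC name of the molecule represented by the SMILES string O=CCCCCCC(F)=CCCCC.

7-fluorododec-7-enal

The longest carbon chain that includes the –CHO group and the multiple bond has 12 carbons, so the parent hydride is dodecane.
An aldehyde (terminal –CHO) is the principal characteristic group, giving the suffix -al.
A C=C double bond in the chain gives the infix -ene-.
The numbering direction is chosen so that the aldehyde carbon is C-1 by definition.
With this numbering: the double bond between C-7 and C-8; a fluoro group at C-7.
Putting it together: 7-fluorododec-7-enal.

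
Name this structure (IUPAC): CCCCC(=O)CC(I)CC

Counting along the main chain through the carbonyl gives 9 carbons: the parent is nonane.
The principal characteristic group is a ketone (C=O on an internal carbon), named with the suffix -one.
The numbering direction is chosen so that the substituent locant set {3} is lower than {7} at the first point of difference.
This places the carbonyl at C-5; an iodo group at C-3.
The name is 3-iodononan-5-one.

3-iodononan-5-one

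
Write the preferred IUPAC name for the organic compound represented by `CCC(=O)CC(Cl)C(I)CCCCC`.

5-chloro-6-iodoundecan-3-one

The longest carbon chain that includes the carbonyl has 11 carbons, so the parent hydride is undecane.
The highest-priority functional group is a ketone (C=O on an internal carbon), so the name ends in -one.
Number the chain so that numbering from this end puts the carbonyl group at C-3 rather than C-9.
With this numbering: the carbonyl at C-3; a chloro group at C-5; an iodo group at C-6.
The substituents are ordered alphabetically, ignoring any di-/tri- multipliers.
The name is 5-chloro-6-iodoundecan-3-one.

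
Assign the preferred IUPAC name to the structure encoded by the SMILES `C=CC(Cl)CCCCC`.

3-chlorooct-1-ene

Counting along the main chain through the multiple bond gives 8 carbons: the parent is octane.
There is one C=C double bond, indicated by the ending -ene.
Choose the numbering such that numbering from this end puts the double bond at C-1 rather than C-7.
This places the double bond between C-1 and C-2; a chloro group at C-3.
Assembling the pieces gives 3-chlorooct-1-ene.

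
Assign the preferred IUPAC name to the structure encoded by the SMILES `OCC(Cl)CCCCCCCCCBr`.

The longest chain bearing the –OH group is 11 carbons long (undecane).
The highest-priority functional group is an alcohol (–OH), so the name ends in -ol.
Choose the numbering such that numbering from this end puts the hydroxyl group at C-1 rather than C-11.
With this numbering: the hydroxyl at C-1; a bromo group at C-11; a chloro group at C-2.
The substituents are ordered alphabetically, ignoring any di-/tri- multipliers.
Assembling the pieces gives 11-bromo-2-chloroundecan-1-ol.

11-bromo-2-chloroundecan-1-ol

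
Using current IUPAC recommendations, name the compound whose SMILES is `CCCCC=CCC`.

The longest carbon chain that includes the multiple bond has 8 carbons, so the parent hydride is octane.
A C=C double bond in the chain gives the infix -ene-.
The numbering direction is chosen so that numbering from this end puts the double bond at C-3 rather than C-5.
With this numbering: the double bond between C-3 and C-4.
The name is oct-3-ene.

oct-3-ene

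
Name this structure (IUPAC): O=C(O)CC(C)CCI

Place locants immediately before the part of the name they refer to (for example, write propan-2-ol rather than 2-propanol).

5-iodo-3-methylpentanoic acid

The longest chain bearing the –COOH group is 5 carbons long (pentane).
A carboxylic acid (terminal –COOH) is the principal characteristic group, giving the suffix -oic acid.
Number the chain so that the carboxylic acid carbon is C-1 by definition.
That gives an iodo group at C-5; a methyl group at C-3.
The substituents are ordered alphabetically, ignoring any di-/tri- multipliers.
Putting it together: 5-iodo-3-methylpentanoic acid.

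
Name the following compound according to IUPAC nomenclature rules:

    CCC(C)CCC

The parent chain contains 6 carbons (hexane).
Choose the numbering such that the substituent locant set {3} is lower than {4} at the first point of difference.
This places a methyl group at C-3.
Putting it together: 3-methylhexane.

3-methylhexane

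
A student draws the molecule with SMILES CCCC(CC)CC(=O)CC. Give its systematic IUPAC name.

5-ethyloctan-3-one

The longest chain bearing the carbonyl is 8 carbons long (octane).
The highest-priority functional group is a ketone (C=O on an internal carbon), so the name ends in -one.
Number the chain so that numbering from this end puts the carbonyl group at C-3 rather than C-6.
This places the carbonyl at C-3; an ethyl group at C-5.
Assembling the pieces gives 5-ethyloctan-3-one.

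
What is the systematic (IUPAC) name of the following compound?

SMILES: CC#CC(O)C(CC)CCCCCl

9-chloro-5-ethylnon-2-yn-4-ol

The longest carbon chain that includes the –OH group and the multiple bond has 9 carbons, so the parent hydride is nonane.
The principal characteristic group is an alcohol (–OH), named with the suffix -ol.
The chain contains a C≡C triple bond, so the unsaturation ending is -yne.
Choose the numbering such that numbering from this end puts the hydroxyl group at C-4 rather than C-6.
That gives the hydroxyl at C-4; the triple bond between C-2 and C-3; a chloro group at C-9; an ethyl group at C-5.
The substituents are ordered alphabetically, ignoring any di-/tri- multipliers.
Putting it together: 9-chloro-5-ethylnon-2-yn-4-ol.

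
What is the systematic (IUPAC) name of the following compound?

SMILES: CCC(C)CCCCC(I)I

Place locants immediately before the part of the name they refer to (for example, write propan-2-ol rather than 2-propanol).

1,1-diiodo-6-methyloctane

The longest carbon chain is 8 atoms: the parent is octane.
Choose the numbering such that the substituent locant set {1,1,6} is lower than {3,8,8} at the first point of difference.
With this numbering: two iodo groups at C-1; a methyl group at C-6.
Substituent prefixes are cited in alphabetical order (multiplying prefixes like di-/tri- are ignored for ordering).
Putting it together: 1,1-diiodo-6-methyloctane.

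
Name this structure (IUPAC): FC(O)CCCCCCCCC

Counting along the main chain through the –OH group gives 10 carbons: the parent is decane.
The highest-priority functional group is an alcohol (–OH), so the name ends in -ol.
Number the chain so that numbering from this end puts the hydroxyl group at C-1 rather than C-10.
With this numbering: the hydroxyl at C-1; a fluoro group at C-1.
The name is 1-fluorodecan-1-ol.

1-fluorodecan-1-ol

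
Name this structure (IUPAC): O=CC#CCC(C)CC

5-methylhept-2-ynal

The longest carbon chain that includes the –CHO group and the multiple bond has 7 carbons, so the parent hydride is heptane.
The principal characteristic group is an aldehyde (terminal –CHO), named with the suffix -al.
A C≡C triple bond in the chain gives the infix -yne-.
Number the chain so that the aldehyde carbon is C-1 by definition.
That gives the triple bond between C-2 and C-3; a methyl group at C-5.
Putting it together: 5-methylhept-2-ynal.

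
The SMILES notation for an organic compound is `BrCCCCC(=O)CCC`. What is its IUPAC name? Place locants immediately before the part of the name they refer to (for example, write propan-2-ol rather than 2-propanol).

The longest chain bearing the carbonyl is 8 carbons long (octane).
A ketone (C=O on an internal carbon) is the principal characteristic group, giving the suffix -one.
Number the chain so that numbering from this end puts the carbonyl group at C-4 rather than C-5.
With this numbering: the carbonyl at C-4; a bromo group at C-8.
Putting it together: 8-bromooctan-4-one.

8-bromooctan-4-one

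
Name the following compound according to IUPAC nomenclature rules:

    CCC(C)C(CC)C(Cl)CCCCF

5-chloro-6-ethyl-1-fluoro-7-methylnonane

The parent chain contains 9 carbons (nonane).
The numbering direction is chosen so that the substituent locant set {1,5,6,7} is lower than {3,4,5,9} at the first point of difference.
This places a chloro group at C-5; an ethyl group at C-6; a fluoro group at C-1; a methyl group at C-7.
Prefixes are listed alphabetically: chloro, ethyl, fluoro, methyl.
The name is 5-chloro-6-ethyl-1-fluoro-7-methylnonane.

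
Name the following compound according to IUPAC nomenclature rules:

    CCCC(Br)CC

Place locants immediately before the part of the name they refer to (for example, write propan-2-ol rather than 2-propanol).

The longest carbon chain is 6 atoms: the parent is hexane.
Choose the numbering such that the substituent locant set {3} is lower than {4} at the first point of difference.
This places a bromo group at C-3.
The name is 3-bromohexane.

3-bromohexane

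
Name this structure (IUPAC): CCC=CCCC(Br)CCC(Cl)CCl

The longest carbon chain that includes the multiple bond has 11 carbons, so the parent hydride is undecane.
There is one C=C double bond, indicated by the ending -ene.
Number the chain so that numbering from this end puts the double bond at C-3 rather than C-8.
This places the double bond between C-3 and C-4; a bromo group at C-7; chloro groups at C-10 and C-11.
Prefixes are listed alphabetically: bromo, chloro.
Putting it together: 7-bromo-10,11-dichloroundec-3-ene.

7-bromo-10,11-dichloroundec-3-ene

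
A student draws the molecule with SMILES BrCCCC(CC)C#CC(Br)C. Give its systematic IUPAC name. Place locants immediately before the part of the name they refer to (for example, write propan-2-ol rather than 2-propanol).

2,8-dibromo-5-ethyloct-3-yne

The longest carbon chain that includes the multiple bond has 8 carbons, so the parent hydride is octane.
There is one C≡C triple bond, indicated by the ending -yne.
Choose the numbering such that numbering from this end puts the triple bond at C-3 rather than C-5.
This places the triple bond between C-3 and C-4; bromo groups at C-2 and C-8; an ethyl group at C-5.
Prefixes are listed alphabetically: bromo, ethyl.
Assembling the pieces gives 2,8-dibromo-5-ethyloct-3-yne.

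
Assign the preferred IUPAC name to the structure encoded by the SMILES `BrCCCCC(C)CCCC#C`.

Counting along the main chain through the multiple bond gives 10 carbons: the parent is decane.
The chain contains a C≡C triple bond, so the unsaturation ending is -yne.
Choose the numbering such that numbering from this end puts the triple bond at C-1 rather than C-9.
With this numbering: the triple bond between C-1 and C-2; a bromo group at C-10; a methyl group at C-6.
Substituent prefixes are cited in alphabetical order (multiplying prefixes like di-/tri- are ignored for ordering).
The name is 10-bromo-6-methyldec-1-yne.

10-bromo-6-methyldec-1-yne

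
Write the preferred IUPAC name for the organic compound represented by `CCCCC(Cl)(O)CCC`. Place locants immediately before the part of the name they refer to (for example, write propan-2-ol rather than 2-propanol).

4-chlorooctan-4-ol

The longest chain bearing the –OH group is 8 carbons long (octane).
The principal characteristic group is an alcohol (–OH), named with the suffix -ol.
Choose the numbering such that numbering from this end puts the hydroxyl group at C-4 rather than C-5.
With this numbering: the hydroxyl at C-4; a chloro group at C-4.
Assembling the pieces gives 4-chlorooctan-4-ol.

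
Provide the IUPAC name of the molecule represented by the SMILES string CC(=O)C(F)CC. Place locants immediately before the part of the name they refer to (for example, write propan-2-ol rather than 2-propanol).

The longest chain bearing the carbonyl is 5 carbons long (pentane).
The principal characteristic group is a ketone (C=O on an internal carbon), named with the suffix -one.
The numbering direction is chosen so that numbering from this end puts the carbonyl group at C-2 rather than C-4.
This places the carbonyl at C-2; a fluoro group at C-3.
The name is 3-fluoropentan-2-one.

3-fluoropentan-2-one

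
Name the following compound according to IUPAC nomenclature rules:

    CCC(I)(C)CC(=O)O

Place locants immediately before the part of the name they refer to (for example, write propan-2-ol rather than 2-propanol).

The longest carbon chain that includes the –COOH group has 5 carbons, so the parent hydride is pentane.
The principal characteristic group is a carboxylic acid (terminal –COOH), named with the suffix -oic acid.
The numbering direction is chosen so that the carboxylic acid carbon is C-1 by definition.
This places an iodo group at C-3; a methyl group at C-3.
Substituent prefixes are cited in alphabetical order (multiplying prefixes like di-/tri- are ignored for ordering).
Putting it together: 3-iodo-3-methylpentanoic acid.

3-iodo-3-methylpentanoic acid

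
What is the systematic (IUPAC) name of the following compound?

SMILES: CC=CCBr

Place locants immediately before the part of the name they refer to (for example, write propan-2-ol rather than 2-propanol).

1-bromobut-2-ene

Counting along the main chain through the multiple bond gives 4 carbons: the parent is butane.
A C=C double bond in the chain gives the infix -ene-.
Number the chain so that the substituent locant set {1} is lower than {4} at the first point of difference.
That gives the double bond between C-2 and C-3; a bromo group at C-1.
Putting it together: 1-bromobut-2-ene.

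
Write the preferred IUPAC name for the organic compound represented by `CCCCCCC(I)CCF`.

The longest continuous carbon chain has 9 atoms, so the parent hydride is nonane.
Number the chain so that the substituent locant set {1,3} is lower than {7,9} at the first point of difference.
This places a fluoro group at C-1; an iodo group at C-3.
The substituents are ordered alphabetically, ignoring any di-/tri- multipliers.
Putting it together: 1-fluoro-3-iodononane.

1-fluoro-3-iodononane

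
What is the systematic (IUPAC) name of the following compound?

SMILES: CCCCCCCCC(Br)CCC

The longest continuous carbon chain has 12 atoms, so the parent hydride is dodecane.
The numbering direction is chosen so that the substituent locant set {4} is lower than {9} at the first point of difference.
This places a bromo group at C-4.
Putting it together: 4-bromododecane.

4-bromododecane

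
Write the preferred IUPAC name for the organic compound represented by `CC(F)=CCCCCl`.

Counting along the main chain through the multiple bond gives 6 carbons: the parent is hexane.
There is one C=C double bond, indicated by the ending -ene.
Number the chain so that numbering from this end puts the double bond at C-2 rather than C-4.
With this numbering: the double bond between C-2 and C-3; a chloro group at C-6; a fluoro group at C-2.
The substituents are ordered alphabetically, ignoring any di-/tri- multipliers.
Putting it together: 6-chloro-2-fluorohex-2-ene.

6-chloro-2-fluorohex-2-ene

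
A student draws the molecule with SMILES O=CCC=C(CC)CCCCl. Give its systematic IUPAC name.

7-chloro-4-ethylhept-3-enal

Counting along the main chain through the –CHO group and the multiple bond gives 7 carbons: the parent is heptane.
The highest-priority functional group is an aldehyde (terminal –CHO), so the name ends in -al.
There is one C=C double bond, indicated by the ending -ene.
The numbering direction is chosen so that the aldehyde carbon is C-1 by definition.
With this numbering: the double bond between C-3 and C-4; a chloro group at C-7; an ethyl group at C-4.
Prefixes are listed alphabetically: chloro, ethyl.
Putting it together: 7-chloro-4-ethylhept-3-enal.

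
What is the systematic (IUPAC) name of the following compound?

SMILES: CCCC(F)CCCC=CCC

The longest carbon chain that includes the multiple bond has 11 carbons, so the parent hydride is undecane.
The chain contains a C=C double bond, so the unsaturation ending is -ene.
Number the chain so that numbering from this end puts the double bond at C-3 rather than C-8.
With this numbering: the double bond between C-3 and C-4; a fluoro group at C-8.
The name is 8-fluoroundec-3-ene.

8-fluoroundec-3-ene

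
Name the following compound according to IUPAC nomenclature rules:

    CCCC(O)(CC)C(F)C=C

4-ethyl-3-fluorohept-1-en-4-ol

The longest carbon chain that includes the –OH group and the multiple bond has 7 carbons, so the parent hydride is heptane.
The highest-priority functional group is an alcohol (–OH), so the name ends in -ol.
A C=C double bond in the chain gives the infix -ene-.
Choose the numbering such that numbering from this end puts the double bond at C-1 rather than C-6.
This places the hydroxyl at C-4; the double bond between C-1 and C-2; an ethyl group at C-4; a fluoro group at C-3.
The substituents are ordered alphabetically, ignoring any di-/tri- multipliers.
Assembling the pieces gives 4-ethyl-3-fluorohept-1-en-4-ol.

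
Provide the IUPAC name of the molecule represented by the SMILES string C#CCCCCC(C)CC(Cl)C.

9-chloro-7-methyldec-1-yne

Counting along the main chain through the multiple bond gives 10 carbons: the parent is decane.
There is one C≡C triple bond, indicated by the ending -yne.
Number the chain so that numbering from this end puts the triple bond at C-1 rather than C-9.
This places the triple bond between C-1 and C-2; a chloro group at C-9; a methyl group at C-7.
Substituent prefixes are cited in alphabetical order (multiplying prefixes like di-/tri- are ignored for ordering).
The name is 9-chloro-7-methyldec-1-yne.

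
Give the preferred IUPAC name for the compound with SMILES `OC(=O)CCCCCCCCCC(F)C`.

Counting along the main chain through the –COOH group gives 12 carbons: the parent is dodecane.
A carboxylic acid (terminal –COOH) is the principal characteristic group, giving the suffix -oic acid.
The numbering direction is chosen so that the carboxylic acid carbon is C-1 by definition.
That gives a fluoro group at C-11.
Assembling the pieces gives 11-fluorododecanoic acid.

11-fluorododecanoic acid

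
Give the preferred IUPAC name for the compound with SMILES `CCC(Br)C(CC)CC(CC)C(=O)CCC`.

The longest chain bearing the carbonyl is 10 carbons long (decane).
A ketone (C=O on an internal carbon) is the principal characteristic group, giving the suffix -one.
The numbering direction is chosen so that numbering from this end puts the carbonyl group at C-4 rather than C-7.
This places the carbonyl at C-4; a bromo group at C-8; ethyl groups at C-5 and C-7.
Prefixes are listed alphabetically: bromo, ethyl.
The name is 8-bromo-5,7-diethyldecan-4-one.

8-bromo-5,7-diethyldecan-4-one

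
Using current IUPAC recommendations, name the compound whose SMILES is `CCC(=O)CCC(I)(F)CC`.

The longest chain bearing the carbonyl is 8 carbons long (octane).
The highest-priority functional group is a ketone (C=O on an internal carbon), so the name ends in -one.
Choose the numbering such that numbering from this end puts the carbonyl group at C-3 rather than C-6.
This places the carbonyl at C-3; a fluoro group at C-6; an iodo group at C-6.
The substituents are ordered alphabetically, ignoring any di-/tri- multipliers.
The name is 6-fluoro-6-iodooctan-3-one.

6-fluoro-6-iodooctan-3-one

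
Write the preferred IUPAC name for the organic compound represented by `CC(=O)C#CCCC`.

hept-3-yn-2-one

Counting along the main chain through the carbonyl and the multiple bond gives 7 carbons: the parent is heptane.
The principal characteristic group is a ketone (C=O on an internal carbon), named with the suffix -one.
A C≡C triple bond in the chain gives the infix -yne-.
The numbering direction is chosen so that numbering from this end puts the carbonyl group at C-2 rather than C-6.
This places the carbonyl at C-2; the triple bond between C-3 and C-4.
Assembling the pieces gives hept-3-yn-2-one.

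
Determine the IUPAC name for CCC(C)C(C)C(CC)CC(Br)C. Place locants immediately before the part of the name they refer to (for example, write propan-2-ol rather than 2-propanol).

The longest continuous carbon chain has 8 atoms, so the parent hydride is octane.
The numbering direction is chosen so that the substituent locant set {2,4,5,6} is lower than {3,4,5,7} at the first point of difference.
That gives a bromo group at C-2; an ethyl group at C-4; methyl groups at C-5 and C-6.
Substituent prefixes are cited in alphabetical order (multiplying prefixes like di-/tri- are ignored for ordering).
Assembling the pieces gives 2-bromo-4-ethyl-5,6-dimethyloctane.

2-bromo-4-ethyl-5,6-dimethyloctane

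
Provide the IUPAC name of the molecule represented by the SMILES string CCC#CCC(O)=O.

The longest chain bearing the –COOH group and the multiple bond is 6 carbons long (hexane).
The principal characteristic group is a carboxylic acid (terminal –COOH), named with the suffix -oic acid.
The chain contains a C≡C triple bond, so the unsaturation ending is -yne.
The numbering direction is chosen so that the carboxylic acid carbon is C-1 by definition.
With this numbering: the triple bond between C-3 and C-4.
Assembling the pieces gives hex-3-ynoic acid.

hex-3-ynoic acid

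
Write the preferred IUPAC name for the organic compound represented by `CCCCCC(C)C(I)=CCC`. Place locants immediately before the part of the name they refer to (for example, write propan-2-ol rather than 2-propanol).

4-iodo-5-methyldec-3-ene

Counting along the main chain through the multiple bond gives 10 carbons: the parent is decane.
The chain contains a C=C double bond, so the unsaturation ending is -ene.
Choose the numbering such that numbering from this end puts the double bond at C-3 rather than C-7.
That gives the double bond between C-3 and C-4; an iodo group at C-4; a methyl group at C-5.
Prefixes are listed alphabetically: iodo, methyl.
Assembling the pieces gives 4-iodo-5-methyldec-3-ene.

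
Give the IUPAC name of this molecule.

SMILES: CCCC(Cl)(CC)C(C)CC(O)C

The longest chain bearing the –OH group is 8 carbons long (octane).
An alcohol (–OH) is the principal characteristic group, giving the suffix -ol.
Choose the numbering such that numbering from this end puts the hydroxyl group at C-2 rather than C-7.
With this numbering: the hydroxyl at C-2; a chloro group at C-5; an ethyl group at C-5; a methyl group at C-4.
Prefixes are listed alphabetically: chloro, ethyl, methyl.
Putting it together: 5-chloro-5-ethyl-4-methyloctan-2-ol.

5-chloro-5-ethyl-4-methyloctan-2-ol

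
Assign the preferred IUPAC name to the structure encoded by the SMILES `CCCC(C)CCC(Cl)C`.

2-chloro-5-methyloctane

The parent chain contains 8 carbons (octane).
The numbering direction is chosen so that the substituent locant set {2,5} is lower than {4,7} at the first point of difference.
With this numbering: a chloro group at C-2; a methyl group at C-5.
Prefixes are listed alphabetically: chloro, methyl.
Assembling the pieces gives 2-chloro-5-methyloctane.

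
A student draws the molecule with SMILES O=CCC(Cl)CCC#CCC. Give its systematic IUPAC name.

3-chloronon-6-ynal

The longest chain bearing the –CHO group and the multiple bond is 9 carbons long (nonane).
The highest-priority functional group is an aldehyde (terminal –CHO), so the name ends in -al.
A C≡C triple bond in the chain gives the infix -yne-.
Choose the numbering such that the aldehyde carbon is C-1 by definition.
This places the triple bond between C-6 and C-7; a chloro group at C-3.
Putting it together: 3-chloronon-6-ynal.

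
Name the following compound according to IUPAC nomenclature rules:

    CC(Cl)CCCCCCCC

The longest carbon chain is 10 atoms: the parent is decane.
Choose the numbering such that the substituent locant set {2} is lower than {9} at the first point of difference.
With this numbering: a chloro group at C-2.
Putting it together: 2-chlorodecane.

2-chlorodecane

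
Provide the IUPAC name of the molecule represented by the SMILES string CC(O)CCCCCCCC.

decan-2-ol

The longest carbon chain that includes the –OH group has 10 carbons, so the parent hydride is decane.
The principal characteristic group is an alcohol (–OH), named with the suffix -ol.
Choose the numbering such that numbering from this end puts the hydroxyl group at C-2 rather than C-9.
That gives the hydroxyl at C-2.
Assembling the pieces gives decan-2-ol.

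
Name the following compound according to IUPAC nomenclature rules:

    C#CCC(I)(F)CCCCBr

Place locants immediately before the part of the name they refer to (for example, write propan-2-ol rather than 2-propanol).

The longest carbon chain that includes the multiple bond has 8 carbons, so the parent hydride is octane.
The chain contains a C≡C triple bond, so the unsaturation ending is -yne.
Number the chain so that numbering from this end puts the triple bond at C-1 rather than C-7.
That gives the triple bond between C-1 and C-2; a bromo group at C-8; a fluoro group at C-4; an iodo group at C-4.
Substituent prefixes are cited in alphabetical order (multiplying prefixes like di-/tri- are ignored for ordering).
Putting it together: 8-bromo-4-fluoro-4-iodooct-1-yne.

8-bromo-4-fluoro-4-iodooct-1-yne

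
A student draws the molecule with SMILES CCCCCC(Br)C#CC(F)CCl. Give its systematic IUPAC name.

5-bromo-1-chloro-2-fluorodec-3-yne

Counting along the main chain through the multiple bond gives 10 carbons: the parent is decane.
There is one C≡C triple bond, indicated by the ending -yne.
Number the chain so that numbering from this end puts the triple bond at C-3 rather than C-7.
With this numbering: the triple bond between C-3 and C-4; a bromo group at C-5; a chloro group at C-1; a fluoro group at C-2.
Substituent prefixes are cited in alphabetical order (multiplying prefixes like di-/tri- are ignored for ordering).
Assembling the pieces gives 5-bromo-1-chloro-2-fluorodec-3-yne.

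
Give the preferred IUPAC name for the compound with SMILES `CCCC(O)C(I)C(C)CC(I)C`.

5,8-diiodo-6-methylnonan-4-ol

The longest chain bearing the –OH group is 9 carbons long (nonane).
The principal characteristic group is an alcohol (–OH), named with the suffix -ol.
Choose the numbering such that numbering from this end puts the hydroxyl group at C-4 rather than C-6.
That gives the hydroxyl at C-4; iodo groups at C-5 and C-8; a methyl group at C-6.
Prefixes are listed alphabetically: iodo, methyl.
Assembling the pieces gives 5,8-diiodo-6-methylnonan-4-ol.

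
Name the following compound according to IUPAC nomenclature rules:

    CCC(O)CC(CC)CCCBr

The longest carbon chain that includes the –OH group has 8 carbons, so the parent hydride is octane.
The principal characteristic group is an alcohol (–OH), named with the suffix -ol.
Choose the numbering such that numbering from this end puts the hydroxyl group at C-3 rather than C-6.
This places the hydroxyl at C-3; a bromo group at C-8; an ethyl group at C-5.
The substituents are ordered alphabetically, ignoring any di-/tri- multipliers.
Assembling the pieces gives 8-bromo-5-ethyloctan-3-ol.

8-bromo-5-ethyloctan-3-ol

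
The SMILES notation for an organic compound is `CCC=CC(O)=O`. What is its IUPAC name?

The longest chain bearing the –COOH group and the multiple bond is 5 carbons long (pentane).
The principal characteristic group is a carboxylic acid (terminal –COOH), named with the suffix -oic acid.
There is one C=C double bond, indicated by the ending -ene.
Choose the numbering such that the carboxylic acid carbon is C-1 by definition.
That gives the double bond between C-2 and C-3.
The name is pent-2-enoic acid.

pent-2-enoic acid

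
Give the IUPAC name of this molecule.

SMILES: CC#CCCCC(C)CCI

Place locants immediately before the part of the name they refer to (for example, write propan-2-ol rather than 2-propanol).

9-iodo-7-methylnon-2-yne

The longest carbon chain that includes the multiple bond has 9 carbons, so the parent hydride is nonane.
There is one C≡C triple bond, indicated by the ending -yne.
The numbering direction is chosen so that numbering from this end puts the triple bond at C-2 rather than C-7.
That gives the triple bond between C-2 and C-3; an iodo group at C-9; a methyl group at C-7.
The substituents are ordered alphabetically, ignoring any di-/tri- multipliers.
The name is 9-iodo-7-methylnon-2-yne.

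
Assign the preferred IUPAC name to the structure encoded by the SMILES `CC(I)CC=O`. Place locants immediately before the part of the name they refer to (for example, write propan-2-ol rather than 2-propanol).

3-iodobutanal

The longest chain bearing the –CHO group is 4 carbons long (butane).
The highest-priority functional group is an aldehyde (terminal –CHO), so the name ends in -al.
The numbering direction is chosen so that the aldehyde carbon is C-1 by definition.
That gives an iodo group at C-3.
The name is 3-iodobutanal.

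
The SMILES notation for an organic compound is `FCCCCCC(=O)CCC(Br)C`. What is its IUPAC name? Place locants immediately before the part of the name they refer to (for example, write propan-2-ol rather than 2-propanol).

2-bromo-10-fluorodecan-5-one

The longest chain bearing the carbonyl is 10 carbons long (decane).
A ketone (C=O on an internal carbon) is the principal characteristic group, giving the suffix -one.
The numbering direction is chosen so that numbering from this end puts the carbonyl group at C-5 rather than C-6.
That gives the carbonyl at C-5; a bromo group at C-2; a fluoro group at C-10.
The substituents are ordered alphabetically, ignoring any di-/tri- multipliers.
Assembling the pieces gives 2-bromo-10-fluorodecan-5-one.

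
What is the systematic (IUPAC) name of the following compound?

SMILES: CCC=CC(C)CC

5-methylhept-3-ene

Counting along the main chain through the multiple bond gives 7 carbons: the parent is heptane.
A C=C double bond in the chain gives the infix -ene-.
Number the chain so that numbering from this end puts the double bond at C-3 rather than C-4.
That gives the double bond between C-3 and C-4; a methyl group at C-5.
Assembling the pieces gives 5-methylhept-3-ene.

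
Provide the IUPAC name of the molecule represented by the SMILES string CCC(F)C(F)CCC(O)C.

5,6-difluorooctan-2-ol

The longest carbon chain that includes the –OH group has 8 carbons, so the parent hydride is octane.
The highest-priority functional group is an alcohol (–OH), so the name ends in -ol.
Number the chain so that numbering from this end puts the hydroxyl group at C-2 rather than C-7.
That gives the hydroxyl at C-2; fluoro groups at C-5 and C-6.
Assembling the pieces gives 5,6-difluorooctan-2-ol.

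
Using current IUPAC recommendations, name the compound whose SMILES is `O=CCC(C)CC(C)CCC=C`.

The longest chain bearing the –CHO group and the multiple bond is 9 carbons long (nonane).
The highest-priority functional group is an aldehyde (terminal –CHO), so the name ends in -al.
A C=C double bond in the chain gives the infix -ene-.
Choose the numbering such that the aldehyde carbon is C-1 by definition.
That gives the double bond between C-8 and C-9; methyl groups at C-3 and C-5.
Assembling the pieces gives 3,5-dimethylnon-8-enal.

3,5-dimethylnon-8-enal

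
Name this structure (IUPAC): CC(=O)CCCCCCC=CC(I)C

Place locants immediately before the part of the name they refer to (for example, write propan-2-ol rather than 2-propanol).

11-iodododec-9-en-2-one

The longest chain bearing the carbonyl and the multiple bond is 12 carbons long (dodecane).
The highest-priority functional group is a ketone (C=O on an internal carbon), so the name ends in -one.
There is one C=C double bond, indicated by the ending -ene.
Choose the numbering such that numbering from this end puts the carbonyl group at C-2 rather than C-11.
With this numbering: the carbonyl at C-2; the double bond between C-9 and C-10; an iodo group at C-11.
The name is 11-iodododec-9-en-2-one.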